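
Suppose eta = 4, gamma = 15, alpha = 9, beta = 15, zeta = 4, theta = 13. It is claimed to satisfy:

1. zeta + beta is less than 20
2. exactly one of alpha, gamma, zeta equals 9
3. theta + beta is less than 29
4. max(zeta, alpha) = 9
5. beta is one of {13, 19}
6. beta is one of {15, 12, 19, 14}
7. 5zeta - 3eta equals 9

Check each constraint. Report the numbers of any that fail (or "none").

Constraints 5, 7 are violated.

1. zeta + beta = 4 + 15 = 19; 19 < 20 — OK.
2. alpha=9, gamma=15, zeta=4; 1 of them equals 9 — OK.
3. theta + beta = 13 + 15 = 28; 28 < 29 — OK.
4. max(4, 9) = 9 — OK.
5. beta = 15 is not in {13, 19} — violated.
6. beta = 15 is in {15, 12, 19, 14} — OK.
7. 5zeta - 3eta = 5(4) - 3(4) = 8, not 9 — violated.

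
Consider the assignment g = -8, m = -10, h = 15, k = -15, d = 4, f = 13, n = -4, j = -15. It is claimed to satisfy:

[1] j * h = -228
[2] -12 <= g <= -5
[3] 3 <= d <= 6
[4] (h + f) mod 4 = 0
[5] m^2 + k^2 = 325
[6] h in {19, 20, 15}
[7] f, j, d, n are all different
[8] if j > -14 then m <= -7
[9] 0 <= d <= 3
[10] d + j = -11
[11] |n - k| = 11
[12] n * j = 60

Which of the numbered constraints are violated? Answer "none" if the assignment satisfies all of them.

Constraints 1, 9 do not hold.

[1] j * h = -15 * 15 = -225, not -228  fails
[2] g = -8 lies in [-12, -5]  holds
[3] d = 4 lies in [3, 6]  holds
[4] h + f = 28; 28 mod 4 = 0  holds
[5] m^2 + k^2 = (-10)^2 + (-15)^2 = 100 + 225 = 325  holds
[6] h = 15 is in {19, 20, 15}  holds
[7] values 13, -15, 4, -4 are pairwise distinct  holds
[8] j = -15, not > -14; antecedent false, conditional vacuously true  holds
[9] d = 4 is outside [0, 3]  fails
[10] d + j = 4 + (-15) = -11  holds
[11] |-4 - (-15)| = 11  holds
[12] n * j = -4 * (-15) = 60  holds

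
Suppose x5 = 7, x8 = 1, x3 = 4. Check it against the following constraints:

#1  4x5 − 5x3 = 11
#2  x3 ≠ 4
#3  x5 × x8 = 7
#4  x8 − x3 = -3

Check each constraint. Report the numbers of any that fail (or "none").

#1 4x5 − 5x3 = 4(7) − 5(4) = 8, not 11  no
#2 x3 = 4, but 4 is required to differ  no
#3 x5 × x8 = 7 × 1 = 7  yes
#4 x8 − x3 = 1 − 4 = -3  yes

Constraints 1, 2 are violated.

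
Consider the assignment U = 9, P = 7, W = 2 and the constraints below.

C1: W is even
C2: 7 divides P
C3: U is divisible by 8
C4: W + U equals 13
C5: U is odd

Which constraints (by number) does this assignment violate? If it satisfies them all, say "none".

Violated: 3, 4.

C1: W = 2 is even  yes
C2: 7 / 7 = 1, so 7 divides 7  yes
C3: 9 = 8*1 + 1, so 8 does not divide 9  no
C4: W + U = 2 + 9 = 11, not 13  no
C5: U = 9 is odd  yes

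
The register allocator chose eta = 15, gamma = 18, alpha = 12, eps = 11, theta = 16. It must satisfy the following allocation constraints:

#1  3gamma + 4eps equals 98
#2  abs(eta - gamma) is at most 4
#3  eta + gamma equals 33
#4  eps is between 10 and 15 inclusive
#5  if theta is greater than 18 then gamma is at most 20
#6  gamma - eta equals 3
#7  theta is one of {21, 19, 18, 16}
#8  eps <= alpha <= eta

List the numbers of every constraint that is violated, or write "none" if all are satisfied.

No violations.

#1 3gamma + 4eps = 3(18) + 4(11) = 98  OK
#2 abs(15 - 18) = 3; 3 ≤ 4  OK
#3 eta + gamma = 15 + 18 = 33  OK
#4 eps = 11 lies in [10, 15]  OK
#5 theta = 16, not > 18; antecedent false, conditional vacuously true  OK
#6 gamma - eta = 18 - 15 = 3  OK
#7 theta = 16 is in {21, 19, 18, 16}  OK
#8 values 11 <= 12 <= 15  OK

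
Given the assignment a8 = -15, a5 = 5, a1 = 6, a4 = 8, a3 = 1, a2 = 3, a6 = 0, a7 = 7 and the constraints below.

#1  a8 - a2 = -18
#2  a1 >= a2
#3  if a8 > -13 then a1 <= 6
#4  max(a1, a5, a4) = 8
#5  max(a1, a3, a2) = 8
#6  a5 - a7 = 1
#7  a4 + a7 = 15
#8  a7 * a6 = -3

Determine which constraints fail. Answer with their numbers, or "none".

#1 a8 - a2 = -15 - 3 = -18 — holds.
#2 a1 = 6, a2 = 3; 6 ≥ 3 — holds.
#3 a8 = -15, not > -13; antecedent false, conditional vacuously true — holds.
#4 max(6, 5, 8) = 8 — holds.
#5 max(6, 1, 3) = 6, not 8 — does not hold.
#6 a5 - a7 = 5 - 7 = -2, not 1 — does not hold.
#7 a4 + a7 = 8 + 7 = 15 — holds.
#8 a7 * a6 = 7 * 0 = 0, not -3 — does not hold.

Constraints 5, 6, 8 are violated.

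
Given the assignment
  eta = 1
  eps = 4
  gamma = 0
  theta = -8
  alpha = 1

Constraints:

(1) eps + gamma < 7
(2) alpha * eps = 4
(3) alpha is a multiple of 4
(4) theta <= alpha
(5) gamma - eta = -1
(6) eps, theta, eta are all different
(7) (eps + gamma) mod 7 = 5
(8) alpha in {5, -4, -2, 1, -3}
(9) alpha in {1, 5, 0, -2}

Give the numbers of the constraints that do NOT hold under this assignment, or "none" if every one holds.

Violated: 3 and 7.

(1) eps + gamma = 4 + 0 = 4; 4 < 7  ✓
(2) alpha * eps = 1 * 4 = 4  ✓
(3) 1 = 4*0 + 1, so 4 does not divide 1  ✗
(4) theta = -8, alpha = 1; -8 ≤ 1  ✓
(5) gamma - eta = 0 - 1 = -1  ✓
(6) values 4, -8, 1 are pairwise distinct  ✓
(7) eps + gamma = 4; 4 mod 7 = 4, not 5  ✗
(8) alpha = 1 is in {5, -4, -2, 1, -3}  ✓
(9) alpha = 1 is in {1, 5, 0, -2}  ✓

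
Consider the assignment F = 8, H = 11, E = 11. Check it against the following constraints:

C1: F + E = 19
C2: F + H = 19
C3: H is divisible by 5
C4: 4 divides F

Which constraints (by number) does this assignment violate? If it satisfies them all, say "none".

Constraint 3 is violated.

C1: F + E = 8 + 11 = 19 — OK.
C2: F + H = 8 + 11 = 19 — OK.
C3: 11 = 5×2 + 1, so 5 does not divide 11 — violated.
C4: 8 / 4 = 2, so 4 divides 8 — OK.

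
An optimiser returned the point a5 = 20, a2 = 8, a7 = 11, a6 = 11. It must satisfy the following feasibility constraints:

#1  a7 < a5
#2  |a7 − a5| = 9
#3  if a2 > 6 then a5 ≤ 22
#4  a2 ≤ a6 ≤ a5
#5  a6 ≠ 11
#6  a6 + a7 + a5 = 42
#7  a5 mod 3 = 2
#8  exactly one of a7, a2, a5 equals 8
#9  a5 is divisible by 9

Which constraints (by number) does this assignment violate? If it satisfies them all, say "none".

#1 a7 = 11, a5 = 20; 11 < 20  OK
#2 |11 − 20| = 9  OK
#3 a2 = 8 > 6, so we need a5 ≤ 22; a5 = 20 ≤ 22  OK
#4 values 8 ≤ 11 ≤ 20  OK
#5 a6 = 11, but 11 is required to differ  FAIL
#6 a6 + a7 + a5 = 11 + 11 + 20 = 42  OK
#7 20 mod 3 = 2  OK
#8 a7=11, a2=8, a5=20; 1 of them equals 8  OK
#9 20 = 9×2 + 2, so 9 does not divide 20  FAIL

Violated: 5 and 9.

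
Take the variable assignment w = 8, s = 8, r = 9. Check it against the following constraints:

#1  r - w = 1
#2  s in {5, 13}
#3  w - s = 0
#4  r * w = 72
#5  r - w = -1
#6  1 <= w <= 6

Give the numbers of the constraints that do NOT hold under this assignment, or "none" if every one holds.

#1 r - w = 9 - 8 = 1  holds
#2 s = 8 is not in {5, 13}  fails
#3 w - s = 8 - 8 = 0  holds
#4 r * w = 9 * 8 = 72  holds
#5 r - w = 9 - 8 = 1, not -1  fails
#6 w = 8 is outside [1, 6]  fails

The assignment fails constraints 2, 5, and 6.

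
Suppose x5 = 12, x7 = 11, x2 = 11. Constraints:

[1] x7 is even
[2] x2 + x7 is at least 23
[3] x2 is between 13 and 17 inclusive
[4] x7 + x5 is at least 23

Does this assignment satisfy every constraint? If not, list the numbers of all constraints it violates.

Violated: 1, 2, and 3.

[1] x7 = 11 is odd — fails.
[2] x2 + x7 = 11 + 11 = 22; 22 < 23, bound 23 not met — fails.
[3] x2 = 11 is outside [13, 17] — fails.
[4] x7 + x5 = 11 + 12 = 23; 23 ≥ 23 — holds.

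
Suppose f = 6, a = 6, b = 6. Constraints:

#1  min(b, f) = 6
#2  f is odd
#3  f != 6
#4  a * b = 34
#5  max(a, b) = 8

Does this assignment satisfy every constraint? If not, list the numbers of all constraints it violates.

#1 min(6, 6) = 6  ✓
#2 f = 6 is even  ✗
#3 f = 6, but 6 is required to differ  ✗
#4 a * b = 6 * 6 = 36, not 34  ✗
#5 max(6, 6) = 6, not 8  ✗

No — constraints 2, 3, 4, and 5 are not satisfied.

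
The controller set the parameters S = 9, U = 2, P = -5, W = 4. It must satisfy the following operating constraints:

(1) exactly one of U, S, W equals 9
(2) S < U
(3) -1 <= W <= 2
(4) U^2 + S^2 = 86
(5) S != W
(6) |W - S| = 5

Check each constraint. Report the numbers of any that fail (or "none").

(1) U=2, S=9, W=4; 1 of them equals 9 — holds.
(2) S = 9, U = 2; 9 ≥ 2 (want <) — fails.
(3) W = 4 is outside [-1, 2] — fails.
(4) U^2 + S^2 = 2^2 + 9^2 = 4 + 81 = 85, not 86 — fails.
(5) S = 9, W = 4; distinct — holds.
(6) |4 - 9| = 5 — holds.

Constraints 2, 3, 4 are violated.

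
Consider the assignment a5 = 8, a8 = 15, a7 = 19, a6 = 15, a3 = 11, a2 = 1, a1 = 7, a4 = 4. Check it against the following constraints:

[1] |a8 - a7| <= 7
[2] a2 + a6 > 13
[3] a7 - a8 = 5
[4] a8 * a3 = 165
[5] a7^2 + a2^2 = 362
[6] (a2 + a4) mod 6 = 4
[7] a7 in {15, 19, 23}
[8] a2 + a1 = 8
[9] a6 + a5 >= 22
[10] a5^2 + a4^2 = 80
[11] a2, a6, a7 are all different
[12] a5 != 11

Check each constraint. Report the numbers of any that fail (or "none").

Constraints 3, 6 do not hold.

[1] |15 - 19| = 4; 4 ≤ 7 — holds.
[2] a2 + a6 = 1 + 15 = 16; 16 > 13 — holds.
[3] a7 - a8 = 19 - 15 = 4, not 5 — fails.
[4] a8 * a3 = 15 * 11 = 165 — holds.
[5] a7^2 + a2^2 = 19^2 + 1^2 = 361 + 1 = 362 — holds.
[6] a2 + a4 = 5; 5 mod 6 = 5, not 4 — fails.
[7] a7 = 19 is in {15, 19, 23} — holds.
[8] a2 + a1 = 1 + 7 = 8 — holds.
[9] a6 + a5 = 15 + 8 = 23; 23 ≥ 22 — holds.
[10] a5^2 + a4^2 = 8^2 + 4^2 = 64 + 16 = 80 — holds.
[11] values 1, 15, 19 are pairwise distinct — holds.
[12] a5 = 8, and 8 ≠ 11 — holds.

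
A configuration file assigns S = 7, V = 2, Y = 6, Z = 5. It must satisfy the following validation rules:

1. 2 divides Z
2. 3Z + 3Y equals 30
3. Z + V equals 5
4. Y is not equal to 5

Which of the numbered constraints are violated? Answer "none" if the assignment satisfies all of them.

1. 5 = 2*2 + 1, so 2 does not divide 5 — fails.
2. 3Z + 3Y = 3(5) + 3(6) = 33, not 30 — fails.
3. Z + V = 5 + 2 = 7, not 5 — fails.
4. Y = 6, and 6 ≠ 5 — holds.

The assignment fails constraints 1, 2, and 3.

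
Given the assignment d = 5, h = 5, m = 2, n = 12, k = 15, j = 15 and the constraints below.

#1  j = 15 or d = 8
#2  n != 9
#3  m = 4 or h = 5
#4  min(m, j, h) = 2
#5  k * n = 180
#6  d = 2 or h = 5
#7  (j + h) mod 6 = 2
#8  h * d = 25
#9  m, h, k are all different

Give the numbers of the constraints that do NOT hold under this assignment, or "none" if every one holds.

Yes — all constraints hold.

#1 j = 15 = 15 (first disjunct)  ✓
#2 n = 12, and 12 ≠ 9  ✓
#3 m = 2 ≠ 4, but h = 5 = 5 (second disjunct)  ✓
#4 min(2, 15, 5) = 2  ✓
#5 k * n = 15 * 12 = 180  ✓
#6 d = 5 ≠ 2, but h = 5 = 5 (second disjunct)  ✓
#7 j + h = 20; 20 mod 6 = 2  ✓
#8 h * d = 5 * 5 = 25  ✓
#9 values 2, 5, 15 are pairwise distinct  ✓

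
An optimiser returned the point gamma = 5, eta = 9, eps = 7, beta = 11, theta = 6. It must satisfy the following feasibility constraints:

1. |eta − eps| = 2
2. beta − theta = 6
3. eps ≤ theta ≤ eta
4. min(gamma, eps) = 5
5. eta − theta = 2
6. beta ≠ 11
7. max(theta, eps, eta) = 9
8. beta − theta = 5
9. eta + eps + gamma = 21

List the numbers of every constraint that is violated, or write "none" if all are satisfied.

1. |9 − 7| = 2 — OK.
2. beta − theta = 11 − 6 = 5, not 6 — violated.
3. values 7, 6, 9; eps = 7 is not ≤ theta = 6 — violated.
4. min(5, 7) = 5 — OK.
5. eta − theta = 9 − 6 = 3, not 2 — violated.
6. beta = 11, but 11 is required to differ — violated.
7. max(6, 7, 9) = 9 — OK.
8. beta − theta = 11 − 6 = 5 — OK.
9. eta + eps + gamma = 9 + 7 + 5 = 21 — OK.

Constraints 2, 3, 5, and 6 are violated.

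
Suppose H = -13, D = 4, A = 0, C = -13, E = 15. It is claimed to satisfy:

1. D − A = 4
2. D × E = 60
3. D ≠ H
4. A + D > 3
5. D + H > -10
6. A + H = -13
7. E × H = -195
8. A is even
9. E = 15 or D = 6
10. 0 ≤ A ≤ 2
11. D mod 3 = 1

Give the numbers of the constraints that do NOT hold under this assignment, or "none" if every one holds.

No violations.

1. D − A = 4 − 0 = 4 — holds.
2. D × E = 4 × 15 = 60 — holds.
3. D = 4, H = -13; distinct — holds.
4. A + D = 0 + 4 = 4; 4 > 3 — holds.
5. D + H = 4 + (-13) = -9; -9 > -10 — holds.
6. A + H = 0 + (-13) = -13 — holds.
7. E × H = 15 × (-13) = -195 — holds.
8. A = 0 is even — holds.
9. E = 15 = 15 (first disjunct) — holds.
10. A = 0 lies in [0, 2] — holds.
11. 4 mod 3 = 1 — holds.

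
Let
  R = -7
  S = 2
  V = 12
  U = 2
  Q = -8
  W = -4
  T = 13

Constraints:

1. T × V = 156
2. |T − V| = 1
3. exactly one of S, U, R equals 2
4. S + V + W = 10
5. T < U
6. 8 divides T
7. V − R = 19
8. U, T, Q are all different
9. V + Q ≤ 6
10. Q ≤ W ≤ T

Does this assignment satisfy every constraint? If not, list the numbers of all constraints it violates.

1. T × V = 13 × 12 = 156 — holds.
2. |13 − 12| = 1 — holds.
3. S=2, U=2, R=-7; 2 of them equal 2, not exactly one — fails.
4. S + V + W = 2 + 12 + (-4) = 10 — holds.
5. T = 13, U = 2; 13 ≥ 2 (want <) — fails.
6. 13 = 8×1 + 5, so 8 does not divide 13 — fails.
7. V − R = 12 − (-7) = 19 — holds.
8. values 2, 13, -8 are pairwise distinct — holds.
9. V + Q = 12 + (-8) = 4; 4 ≤ 6 — holds.
10. values -8 ≤ -4 ≤ 13 — holds.

Constraints 3, 5, and 6 are violated.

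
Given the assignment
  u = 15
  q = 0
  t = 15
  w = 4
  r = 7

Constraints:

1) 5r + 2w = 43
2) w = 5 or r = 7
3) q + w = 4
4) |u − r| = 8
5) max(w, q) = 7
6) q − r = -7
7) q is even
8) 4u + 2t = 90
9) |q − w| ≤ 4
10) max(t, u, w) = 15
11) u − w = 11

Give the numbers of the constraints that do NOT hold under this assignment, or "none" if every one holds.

1) 5r + 2w = 5(7) + 2(4) = 43  true
2) w = 4 ≠ 5, but r = 7 = 7 (second disjunct)  true
3) q + w = 0 + 4 = 4  true
4) |15 − 7| = 8  true
5) max(4, 0) = 4, not 7  false
6) q − r = 0 − 7 = -7  true
7) q = 0 is even  true
8) 4u + 2t = 4(15) + 2(15) = 90  true
9) |0 − 4| = 4; 4 ≤ 4  true
10) max(15, 15, 4) = 15  true
11) u − w = 15 − 4 = 11  true

The assignment fails constraint 5.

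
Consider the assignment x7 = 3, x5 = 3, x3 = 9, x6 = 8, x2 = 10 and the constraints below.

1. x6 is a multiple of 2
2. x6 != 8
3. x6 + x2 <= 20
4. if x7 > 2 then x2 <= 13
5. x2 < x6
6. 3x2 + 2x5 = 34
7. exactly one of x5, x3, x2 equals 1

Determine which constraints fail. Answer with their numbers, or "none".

Constraints 2, 5, 6, and 7 do not hold.

1. 8 / 2 = 4, so 2 divides 8  yes
2. x6 = 8, but 8 is required to differ  no
3. x6 + x2 = 8 + 10 = 18; 18 ≤ 20  yes
4. x7 = 3 > 2, so we need x2 ≤ 13; x2 = 10 ≤ 13  yes
5. x2 = 10, x6 = 8; 10 ≥ 8 (want <)  no
6. 3x2 + 2x5 = 3(10) + 2(3) = 36, not 34  no
7. x5=3, x3=9, x2=10; 0 of them equal 1, not exactly one  no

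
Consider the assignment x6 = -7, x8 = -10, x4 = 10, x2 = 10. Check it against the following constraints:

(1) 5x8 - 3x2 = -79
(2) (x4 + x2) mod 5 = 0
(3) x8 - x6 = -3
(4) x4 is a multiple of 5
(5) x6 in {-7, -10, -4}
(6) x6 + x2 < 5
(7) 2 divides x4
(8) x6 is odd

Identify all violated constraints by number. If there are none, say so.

(1) 5x8 - 3x2 = 5(-10) - 3(10) = -80, not -79 — fails.
(2) x4 + x2 = 20; 20 mod 5 = 0 — holds.
(3) x8 - x6 = -10 - (-7) = -3 — holds.
(4) 10 / 5 = 2, so 5 divides 10 — holds.
(5) x6 = -7 is in {-7, -10, -4} — holds.
(6) x6 + x2 = -7 + 10 = 3; 3 < 5 — holds.
(7) 10 / 2 = 5, so 2 divides 10 — holds.
(8) x6 = -7 is odd — holds.

Violated: 1.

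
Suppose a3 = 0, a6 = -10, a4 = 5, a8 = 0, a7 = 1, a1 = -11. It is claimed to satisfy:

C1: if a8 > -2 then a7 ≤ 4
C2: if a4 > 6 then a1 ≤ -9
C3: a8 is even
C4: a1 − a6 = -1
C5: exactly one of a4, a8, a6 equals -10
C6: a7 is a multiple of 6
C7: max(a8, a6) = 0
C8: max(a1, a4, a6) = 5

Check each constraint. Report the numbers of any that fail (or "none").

Constraint 6 does not hold.

C1: a8 = 0 > -2, so we need a7 ≤ 4; a7 = 1 ≤ 4 — OK.
C2: a4 = 5, not > 6; antecedent false, conditional vacuously true — OK.
C3: a8 = 0 is even — OK.
C4: a1 − a6 = -11 − (-10) = -1 — OK.
C5: a4=5, a8=0, a6=-10; 1 of them equals -10 — OK.
C6: 1 = 6×0 + 1, so 6 does not divide 1 — violated.
C7: max(0, -10) = 0 — OK.
C8: max(-11, 5, -10) = 5 — OK.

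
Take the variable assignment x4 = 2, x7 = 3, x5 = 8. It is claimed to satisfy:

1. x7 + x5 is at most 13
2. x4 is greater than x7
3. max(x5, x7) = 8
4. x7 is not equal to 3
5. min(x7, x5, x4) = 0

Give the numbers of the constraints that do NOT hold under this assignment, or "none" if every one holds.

Violated: 2, 4, 5.

1. x7 + x5 = 3 + 8 = 11; 11 ≤ 13  holds
2. x4 = 2, x7 = 3; 2 ≤ 3 (want >)  fails
3. max(8, 3) = 8  holds
4. x7 = 3, but 3 is required to differ  fails
5. min(3, 8, 2) = 2, not 0  fails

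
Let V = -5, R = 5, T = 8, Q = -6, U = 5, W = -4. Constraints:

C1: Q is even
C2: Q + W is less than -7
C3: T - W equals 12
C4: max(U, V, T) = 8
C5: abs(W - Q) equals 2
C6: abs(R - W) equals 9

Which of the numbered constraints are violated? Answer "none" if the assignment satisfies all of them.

C1: Q = -6 is even  OK
C2: Q + W = -6 + (-4) = -10; -10 < -7  OK
C3: T - W = 8 - (-4) = 12  OK
C4: max(5, -5, 8) = 8  OK
C5: abs(-4 - (-6)) = 2  OK
C6: abs(5 - (-4)) = 9  OK

All constraints are satisfied.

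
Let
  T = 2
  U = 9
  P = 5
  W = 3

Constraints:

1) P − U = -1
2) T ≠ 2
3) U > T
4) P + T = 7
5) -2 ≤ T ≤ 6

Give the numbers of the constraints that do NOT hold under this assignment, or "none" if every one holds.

Constraints 1 and 2 are violated.

1) P − U = 5 − 9 = -4, not -1 — violated.
2) T = 2, but 2 is required to differ — violated.
3) U = 9, T = 2; 9 > 2 — satisfied.
4) P + T = 5 + 2 = 7 — satisfied.
5) T = 2 lies in [-2, 6] — satisfied.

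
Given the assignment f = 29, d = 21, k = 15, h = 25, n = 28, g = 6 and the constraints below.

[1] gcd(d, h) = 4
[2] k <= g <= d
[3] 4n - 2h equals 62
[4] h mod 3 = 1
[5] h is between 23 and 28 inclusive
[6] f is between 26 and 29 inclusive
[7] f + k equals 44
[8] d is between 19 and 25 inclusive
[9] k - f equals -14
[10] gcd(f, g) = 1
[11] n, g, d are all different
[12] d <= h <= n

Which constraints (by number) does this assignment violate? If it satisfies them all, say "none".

[1] gcd(21, 25) = 1, not 4  ✗
[2] values 15, 6, 21; k = 15 is not <= g = 6  ✗
[3] 4n - 2h = 4(28) - 2(25) = 62  ✓
[4] 25 mod 3 = 1  ✓
[5] h = 25 lies in [23, 28]  ✓
[6] f = 29 lies in [26, 29]  ✓
[7] f + k = 29 + 15 = 44  ✓
[8] d = 21 lies in [19, 25]  ✓
[9] k - f = 15 - 29 = -14  ✓
[10] gcd(29, 6) = 1  ✓
[11] values 28, 6, 21 are pairwise distinct  ✓
[12] values 21 <= 25 <= 28  ✓

Constraints 1, 2 are violated.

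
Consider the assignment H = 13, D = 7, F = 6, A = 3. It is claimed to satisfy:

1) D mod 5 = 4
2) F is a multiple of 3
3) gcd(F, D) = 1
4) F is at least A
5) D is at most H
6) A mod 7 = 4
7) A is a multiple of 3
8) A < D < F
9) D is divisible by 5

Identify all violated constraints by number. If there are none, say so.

1) 7 mod 5 = 2, not 4 — violated.
2) 6 / 3 = 2, so 3 divides 6 — satisfied.
3) gcd(6, 7) = 1 — satisfied.
4) F = 6, A = 3; 6 ≥ 3 — satisfied.
5) D = 7, H = 13; 7 ≤ 13 — satisfied.
6) 3 mod 7 = 3, not 4 — violated.
7) 3 / 3 = 1, so 3 divides 3 — satisfied.
8) values 3, 7, 6; D = 7 is not < F = 6 — violated.
9) 7 = 5*1 + 2, so 5 does not divide 7 — violated.

Constraints 1, 6, 8, 9 do not hold.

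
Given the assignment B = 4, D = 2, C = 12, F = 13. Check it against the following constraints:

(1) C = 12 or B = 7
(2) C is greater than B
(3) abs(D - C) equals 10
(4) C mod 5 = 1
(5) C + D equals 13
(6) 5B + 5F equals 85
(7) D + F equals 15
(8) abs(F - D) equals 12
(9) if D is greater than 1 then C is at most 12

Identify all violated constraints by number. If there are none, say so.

(1) C = 12 = 12 (first disjunct)  ✓
(2) C = 12, B = 4; 12 > 4  ✓
(3) abs(2 - 12) = 10  ✓
(4) 12 mod 5 = 2, not 1  ✗
(5) C + D = 12 + 2 = 14, not 13  ✗
(6) 5B + 5F = 5(4) + 5(13) = 85  ✓
(7) D + F = 2 + 13 = 15  ✓
(8) abs(13 - 2) = 11, not 12  ✗
(9) D = 2 > 1, so we need C ≤ 12; C = 12 ≤ 12  ✓

No — constraints 4, 5, and 8 are not satisfied.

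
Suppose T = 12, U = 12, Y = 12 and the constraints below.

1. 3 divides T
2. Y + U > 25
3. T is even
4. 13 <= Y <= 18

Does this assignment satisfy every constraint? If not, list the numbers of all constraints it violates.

1. 12 / 3 = 4, so 3 divides 12 — OK.
2. Y + U = 12 + 12 = 24; 24 ≤ 25, bound 25 not met — violated.
3. T = 12 is even — OK.
4. Y = 12 is outside [13, 18] — violated.

No — constraints 2, 4 are not satisfied.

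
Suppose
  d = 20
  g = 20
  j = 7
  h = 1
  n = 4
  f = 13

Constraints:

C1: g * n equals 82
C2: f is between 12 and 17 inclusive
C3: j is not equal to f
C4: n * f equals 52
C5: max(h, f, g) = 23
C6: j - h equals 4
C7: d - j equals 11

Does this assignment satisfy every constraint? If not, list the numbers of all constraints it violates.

The assignment fails constraints 1, 5, 6, and 7.

C1: g * n = 20 * 4 = 80, not 82 — violated.
C2: f = 13 lies in [12, 17] — satisfied.
C3: j = 7, f = 13; distinct — satisfied.
C4: n * f = 4 * 13 = 52 — satisfied.
C5: max(1, 13, 20) = 20, not 23 — violated.
C6: j - h = 7 - 1 = 6, not 4 — violated.
C7: d - j = 20 - 7 = 13, not 11 — violated.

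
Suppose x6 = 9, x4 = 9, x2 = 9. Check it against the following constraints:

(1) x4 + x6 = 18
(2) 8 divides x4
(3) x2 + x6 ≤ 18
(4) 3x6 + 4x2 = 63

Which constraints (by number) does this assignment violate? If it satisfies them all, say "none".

(1) x4 + x6 = 9 + 9 = 18 — satisfied.
(2) 9 = 8×1 + 1, so 8 does not divide 9 — violated.
(3) x2 + x6 = 9 + 9 = 18; 18 ≤ 18 — satisfied.
(4) 3x6 + 4x2 = 3(9) + 4(9) = 63 — satisfied.

Constraint 2 does not hold.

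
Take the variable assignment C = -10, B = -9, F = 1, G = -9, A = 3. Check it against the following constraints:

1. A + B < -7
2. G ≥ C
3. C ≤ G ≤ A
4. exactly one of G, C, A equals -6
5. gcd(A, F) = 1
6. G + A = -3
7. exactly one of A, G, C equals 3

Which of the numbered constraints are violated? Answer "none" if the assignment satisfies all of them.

1. A + B = 3 + (-9) = -6; -6 ≥ -7, bound -7 not met  false
2. G = -9, C = -10; -9 ≥ -10  true
3. values -10 ≤ -9 ≤ 3  true
4. G=-9, C=-10, A=3; 0 of them equal -6, not exactly one  false
5. gcd(3, 1) = 1  true
6. G + A = -9 + 3 = -6, not -3  false
7. A=3, G=-9, C=-10; 1 of them equals 3  true

The assignment fails constraints 1, 4, 6.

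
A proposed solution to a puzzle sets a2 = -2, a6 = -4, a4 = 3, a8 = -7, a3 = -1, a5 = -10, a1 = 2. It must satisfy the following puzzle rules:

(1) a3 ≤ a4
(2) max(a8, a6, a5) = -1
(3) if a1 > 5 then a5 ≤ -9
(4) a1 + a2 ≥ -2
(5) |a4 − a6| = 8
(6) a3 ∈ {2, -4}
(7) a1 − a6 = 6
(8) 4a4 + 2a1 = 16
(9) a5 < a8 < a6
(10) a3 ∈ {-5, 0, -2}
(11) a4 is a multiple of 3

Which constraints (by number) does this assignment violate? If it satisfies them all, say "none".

No — constraints 2, 5, 6, and 10 are not satisfied.

(1) a3 = -1, a4 = 3; -1 ≤ 3  OK
(2) max(-7, -4, -10) = -4, not -1  FAIL
(3) a1 = 2, not > 5; antecedent false, conditional vacuously true  OK
(4) a1 + a2 = 2 + (-2) = 0; 0 ≥ -2  OK
(5) |3 − (-4)| = 7, not 8  FAIL
(6) a3 = -1 is not in {2, -4}  FAIL
(7) a1 − a6 = 2 − (-4) = 6  OK
(8) 4a4 + 2a1 = 4(3) + 2(2) = 16  OK
(9) values -10 < -7 < -4  OK
(10) a3 = -1 is not in {-5, 0, -2}  FAIL
(11) 3 / 3 = 1, so 3 divides 3  OK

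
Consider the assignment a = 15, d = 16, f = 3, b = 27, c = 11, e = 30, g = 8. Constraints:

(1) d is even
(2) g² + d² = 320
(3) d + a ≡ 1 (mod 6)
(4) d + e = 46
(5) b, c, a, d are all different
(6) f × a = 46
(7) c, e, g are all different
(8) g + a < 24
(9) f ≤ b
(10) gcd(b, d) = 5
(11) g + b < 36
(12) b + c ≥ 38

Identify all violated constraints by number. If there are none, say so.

(1) d = 16 is even  ✓
(2) g² + d² = 8² + 16² = 64 + 256 = 320  ✓
(3) d + a = 31; 31 mod 6 = 1  ✓
(4) d + e = 16 + 30 = 46  ✓
(5) values 27, 11, 15, 16 are pairwise distinct  ✓
(6) f × a = 3 × 15 = 45, not 46  ✗
(7) values 11, 30, 8 are pairwise distinct  ✓
(8) g + a = 8 + 15 = 23; 23 < 24  ✓
(9) f = 3, b = 27; 3 ≤ 27  ✓
(10) gcd(27, 16) = 1, not 5  ✗
(11) g + b = 8 + 27 = 35; 35 < 36  ✓
(12) b + c = 27 + 11 = 38; 38 ≥ 38  ✓

Constraints 6, 10 are violated.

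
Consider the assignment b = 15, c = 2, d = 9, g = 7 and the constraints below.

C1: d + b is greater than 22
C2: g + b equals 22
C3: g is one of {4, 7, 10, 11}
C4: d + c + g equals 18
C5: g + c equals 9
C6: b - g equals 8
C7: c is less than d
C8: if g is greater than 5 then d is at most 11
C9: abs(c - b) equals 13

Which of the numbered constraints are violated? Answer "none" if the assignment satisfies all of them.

C1: d + b = 9 + 15 = 24; 24 > 22 — holds.
C2: g + b = 7 + 15 = 22 — holds.
C3: g = 7 is in {4, 7, 10, 11} — holds.
C4: d + c + g = 9 + 2 + 7 = 18 — holds.
C5: g + c = 7 + 2 = 9 — holds.
C6: b - g = 15 - 7 = 8 — holds.
C7: c = 2, d = 9; 2 < 9 — holds.
C8: g = 7 > 5, so we need d ≤ 11; d = 9 ≤ 11 — holds.
C9: abs(2 - 15) = 13 — holds.

The assignment satisfies every constraint.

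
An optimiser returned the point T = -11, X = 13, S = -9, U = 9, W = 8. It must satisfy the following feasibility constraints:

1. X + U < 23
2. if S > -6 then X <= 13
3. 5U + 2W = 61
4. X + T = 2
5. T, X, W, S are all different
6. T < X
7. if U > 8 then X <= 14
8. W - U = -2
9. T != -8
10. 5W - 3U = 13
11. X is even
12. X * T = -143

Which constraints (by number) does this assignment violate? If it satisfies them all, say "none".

1. X + U = 13 + 9 = 22; 22 < 23  yes
2. S = -9, not > -6; antecedent false, conditional vacuously true  yes
3. 5U + 2W = 5(9) + 2(8) = 61  yes
4. X + T = 13 + (-11) = 2  yes
5. values -11, 13, 8, -9 are pairwise distinct  yes
6. T = -11, X = 13; -11 < 13  yes
7. U = 9 > 8, so we need X ≤ 14; X = 13 ≤ 14  yes
8. W - U = 8 - 9 = -1, not -2  no
9. T = -11, and -11 ≠ -8  yes
10. 5W - 3U = 5(8) - 3(9) = 13  yes
11. X = 13 is odd  no
12. X * T = 13 * (-11) = -143  yes

Violated: 8, 11.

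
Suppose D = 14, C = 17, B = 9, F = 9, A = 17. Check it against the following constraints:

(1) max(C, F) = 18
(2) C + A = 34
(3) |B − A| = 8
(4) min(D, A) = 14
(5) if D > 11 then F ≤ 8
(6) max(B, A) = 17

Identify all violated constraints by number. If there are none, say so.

Violated: 1 and 5.

(1) max(17, 9) = 17, not 18 — violated.
(2) C + A = 17 + 17 = 34 — OK.
(3) |9 − 17| = 8 — OK.
(4) min(14, 17) = 14 — OK.
(5) D = 14 > 11, so we need F ≤ 8; but F = 9 > 8 — violated.
(6) max(9, 17) = 17 — OK.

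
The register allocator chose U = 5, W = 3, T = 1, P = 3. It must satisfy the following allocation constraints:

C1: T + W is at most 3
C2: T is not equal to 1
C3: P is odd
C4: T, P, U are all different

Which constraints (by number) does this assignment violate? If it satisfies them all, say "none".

C1: T + W = 1 + 3 = 4; 4 > 3, bound 3 not met — violated.
C2: T = 1, but 1 is required to differ — violated.
C3: P = 3 is odd — OK.
C4: values 1, 3, 5 are pairwise distinct — OK.

Constraints 1 and 2 are violated.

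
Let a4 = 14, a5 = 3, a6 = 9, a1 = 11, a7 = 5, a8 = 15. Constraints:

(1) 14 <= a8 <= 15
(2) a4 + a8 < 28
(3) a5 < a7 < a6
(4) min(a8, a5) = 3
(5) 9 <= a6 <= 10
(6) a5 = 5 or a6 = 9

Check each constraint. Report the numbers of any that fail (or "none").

(1) a8 = 15 lies in [14, 15] — holds.
(2) a4 + a8 = 14 + 15 = 29; 29 ≥ 28, bound 28 not met — does not hold.
(3) values 3 < 5 < 9 — holds.
(4) min(15, 3) = 3 — holds.
(5) a6 = 9 lies in [9, 10] — holds.
(6) a5 = 3 ≠ 5, but a6 = 9 = 9 (second disjunct) — holds.

No — constraint 2 is not satisfied.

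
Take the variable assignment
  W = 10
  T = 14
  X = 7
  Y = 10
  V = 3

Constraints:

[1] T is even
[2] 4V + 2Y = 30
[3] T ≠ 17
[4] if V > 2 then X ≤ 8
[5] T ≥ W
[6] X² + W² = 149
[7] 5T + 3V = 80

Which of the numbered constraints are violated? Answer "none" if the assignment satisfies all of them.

Constraints 2 and 7 do not hold.

[1] T = 14 is even  holds
[2] 4V + 2Y = 4(3) + 2(10) = 32, not 30  fails
[3] T = 14, and 14 ≠ 17  holds
[4] V = 3 > 2, so we need X ≤ 8; X = 7 ≤ 8  holds
[5] T = 14, W = 10; 14 ≥ 10  holds
[6] X² + W² = 7² + 10² = 49 + 100 = 149  holds
[7] 5T + 3V = 5(14) + 3(3) = 79, not 80  fails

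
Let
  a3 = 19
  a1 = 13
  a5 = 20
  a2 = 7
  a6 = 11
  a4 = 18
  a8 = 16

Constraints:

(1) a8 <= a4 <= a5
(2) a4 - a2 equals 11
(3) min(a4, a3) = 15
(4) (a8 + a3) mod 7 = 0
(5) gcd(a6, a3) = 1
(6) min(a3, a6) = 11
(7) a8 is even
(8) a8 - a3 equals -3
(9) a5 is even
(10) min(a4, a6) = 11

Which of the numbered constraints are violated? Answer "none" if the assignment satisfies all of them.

Constraint 3 is violated.

(1) values 16 <= 18 <= 20 — holds.
(2) a4 - a2 = 18 - 7 = 11 — holds.
(3) min(18, 19) = 18, not 15 — fails.
(4) a8 + a3 = 35; 35 mod 7 = 0 — holds.
(5) gcd(11, 19) = 1 — holds.
(6) min(19, 11) = 11 — holds.
(7) a8 = 16 is even — holds.
(8) a8 - a3 = 16 - 19 = -3 — holds.
(9) a5 = 20 is even — holds.
(10) min(18, 11) = 11 — holds.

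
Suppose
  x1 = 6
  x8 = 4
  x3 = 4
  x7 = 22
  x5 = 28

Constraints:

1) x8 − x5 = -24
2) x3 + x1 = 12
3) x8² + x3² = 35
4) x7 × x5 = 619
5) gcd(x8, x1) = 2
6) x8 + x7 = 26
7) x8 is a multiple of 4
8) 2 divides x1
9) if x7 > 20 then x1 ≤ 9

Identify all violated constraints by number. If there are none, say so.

The assignment fails constraints 2, 3, 4.

1) x8 − x5 = 4 − 28 = -24 — holds.
2) x3 + x1 = 4 + 6 = 10, not 12 — does not hold.
3) x8² + x3² = 4² + 4² = 16 + 16 = 32, not 35 — does not hold.
4) x7 × x5 = 22 × 28 = 616, not 619 — does not hold.
5) gcd(4, 6) = 2 — holds.
6) x8 + x7 = 4 + 22 = 26 — holds.
7) 4 / 4 = 1, so 4 divides 4 — holds.
8) 6 / 2 = 3, so 2 divides 6 — holds.
9) x7 = 22 > 20, so we need x1 ≤ 9; x1 = 6 ≤ 9 — holds.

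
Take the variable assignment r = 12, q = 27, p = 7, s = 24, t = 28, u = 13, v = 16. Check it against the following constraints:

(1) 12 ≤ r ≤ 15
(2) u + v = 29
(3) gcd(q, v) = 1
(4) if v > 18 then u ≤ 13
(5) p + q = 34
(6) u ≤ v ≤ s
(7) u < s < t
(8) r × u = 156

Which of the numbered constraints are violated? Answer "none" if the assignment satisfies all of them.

The assignment satisfies every constraint.

(1) r = 12 lies in [12, 15]  ✔
(2) u + v = 13 + 16 = 29  ✔
(3) gcd(27, 16) = 1  ✔
(4) v = 16, not > 18; antecedent false, conditional vacuously true  ✔
(5) p + q = 7 + 27 = 34  ✔
(6) values 13 ≤ 16 ≤ 24  ✔
(7) values 13 < 24 < 28  ✔
(8) r × u = 12 × 13 = 156  ✔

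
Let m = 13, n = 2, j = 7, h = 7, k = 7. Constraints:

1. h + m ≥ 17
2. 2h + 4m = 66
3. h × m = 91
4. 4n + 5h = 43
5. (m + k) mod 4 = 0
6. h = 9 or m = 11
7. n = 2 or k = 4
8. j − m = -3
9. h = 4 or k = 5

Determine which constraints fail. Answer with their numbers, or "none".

Constraints 6, 8, and 9 are violated.

1. h + m = 7 + 13 = 20; 20 ≥ 17  OK
2. 2h + 4m = 2(7) + 4(13) = 66  OK
3. h × m = 7 × 13 = 91  OK
4. 4n + 5h = 4(2) + 5(7) = 43  OK
5. m + k = 20; 20 mod 4 = 0  OK
6. h = 7 ≠ 9 and m = 13 ≠ 11; both disjuncts false  FAIL
7. n = 2 = 2 (first disjunct)  OK
8. j − m = 7 − 13 = -6, not -3  FAIL
9. h = 7 ≠ 4 and k = 7 ≠ 5; both disjuncts false  FAIL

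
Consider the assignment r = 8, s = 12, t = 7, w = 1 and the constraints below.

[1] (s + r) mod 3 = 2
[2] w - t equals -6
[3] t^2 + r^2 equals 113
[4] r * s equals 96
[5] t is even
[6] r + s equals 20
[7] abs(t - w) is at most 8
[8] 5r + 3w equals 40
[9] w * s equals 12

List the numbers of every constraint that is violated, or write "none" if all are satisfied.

[1] s + r = 20; 20 mod 3 = 2 — satisfied.
[2] w - t = 1 - 7 = -6 — satisfied.
[3] t^2 + r^2 = 7^2 + 8^2 = 49 + 64 = 113 — satisfied.
[4] r * s = 8 * 12 = 96 — satisfied.
[5] t = 7 is odd — violated.
[6] r + s = 8 + 12 = 20 — satisfied.
[7] abs(7 - 1) = 6; 6 ≤ 8 — satisfied.
[8] 5r + 3w = 5(8) + 3(1) = 43, not 40 — violated.
[9] w * s = 1 * 12 = 12 — satisfied.

No — constraints 5, 8 are not satisfied.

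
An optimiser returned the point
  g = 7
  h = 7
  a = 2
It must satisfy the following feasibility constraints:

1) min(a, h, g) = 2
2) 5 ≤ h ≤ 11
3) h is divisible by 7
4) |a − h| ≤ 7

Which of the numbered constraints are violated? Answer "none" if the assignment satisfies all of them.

Yes — all constraints hold.

1) min(2, 7, 7) = 2 — holds.
2) h = 7 lies in [5, 11] — holds.
3) 7 / 7 = 1, so 7 divides 7 — holds.
4) |2 − 7| = 5; 5 ≤ 7 — holds.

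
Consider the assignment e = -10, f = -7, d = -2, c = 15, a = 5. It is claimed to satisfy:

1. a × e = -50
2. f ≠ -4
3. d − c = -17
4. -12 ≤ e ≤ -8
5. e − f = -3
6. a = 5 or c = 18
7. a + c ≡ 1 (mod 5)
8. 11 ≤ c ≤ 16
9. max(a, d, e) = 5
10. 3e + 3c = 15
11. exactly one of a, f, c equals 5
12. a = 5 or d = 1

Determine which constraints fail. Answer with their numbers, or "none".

1. a × e = 5 × (-10) = -50 — holds.
2. f = -7, and -7 ≠ -4 — holds.
3. d − c = -2 − 15 = -17 — holds.
4. e = -10 lies in [-12, -8] — holds.
5. e − f = -10 − (-7) = -3 — holds.
6. a = 5 = 5 (first disjunct) — holds.
7. a + c = 20; 20 mod 5 = 0, not 1 — fails.
8. c = 15 lies in [11, 16] — holds.
9. max(5, -2, -10) = 5 — holds.
10. 3e + 3c = 3(-10) + 3(15) = 15 — holds.
11. a=5, f=-7, c=15; 1 of them equals 5 — holds.
12. a = 5 = 5 (first disjunct) — holds.

The assignment fails constraint 7.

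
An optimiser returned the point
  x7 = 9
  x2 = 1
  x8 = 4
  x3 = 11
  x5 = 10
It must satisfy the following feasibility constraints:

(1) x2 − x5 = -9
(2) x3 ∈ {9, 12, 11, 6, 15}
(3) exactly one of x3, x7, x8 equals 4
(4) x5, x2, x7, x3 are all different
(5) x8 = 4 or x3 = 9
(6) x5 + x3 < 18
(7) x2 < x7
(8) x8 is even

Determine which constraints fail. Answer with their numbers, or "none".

Constraint 6 does not hold.

(1) x2 − x5 = 1 − 10 = -9 — satisfied.
(2) x3 = 11 is in {9, 12, 11, 6, 15} — satisfied.
(3) x3=11, x7=9, x8=4; 1 of them equals 4 — satisfied.
(4) values 10, 1, 9, 11 are pairwise distinct — satisfied.
(5) x8 = 4 = 4 (first disjunct) — satisfied.
(6) x5 + x3 = 10 + 11 = 21; 21 ≥ 18, bound 18 not met — violated.
(7) x2 = 1, x7 = 9; 1 < 9 — satisfied.
(8) x8 = 4 is even — satisfied.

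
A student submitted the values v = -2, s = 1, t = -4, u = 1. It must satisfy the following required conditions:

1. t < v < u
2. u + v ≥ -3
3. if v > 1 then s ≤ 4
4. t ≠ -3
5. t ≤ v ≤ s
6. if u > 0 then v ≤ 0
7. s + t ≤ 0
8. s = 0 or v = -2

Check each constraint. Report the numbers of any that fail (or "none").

1. values -4 < -2 < 1  ✔
2. u + v = 1 + (-2) = -1; -1 ≥ -3  ✔
3. v = -2, not > 1; antecedent false, conditional vacuously true  ✔
4. t = -4, and -4 ≠ -3  ✔
5. values -4 ≤ -2 ≤ 1  ✔
6. u = 1 > 0, so we need v ≤ 0; v = -2 ≤ 0  ✔
7. s + t = 1 + (-4) = -3; -3 ≤ 0  ✔
8. s = 1 ≠ 0, but v = -2 = -2 (second disjunct)  ✔

All constraints are satisfied.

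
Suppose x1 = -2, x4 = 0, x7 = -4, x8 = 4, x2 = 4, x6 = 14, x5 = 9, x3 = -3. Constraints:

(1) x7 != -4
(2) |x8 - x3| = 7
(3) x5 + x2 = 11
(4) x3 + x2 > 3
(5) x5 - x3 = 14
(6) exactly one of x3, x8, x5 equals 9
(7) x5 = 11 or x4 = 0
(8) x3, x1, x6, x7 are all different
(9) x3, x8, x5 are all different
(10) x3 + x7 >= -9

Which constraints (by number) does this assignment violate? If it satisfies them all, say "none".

Constraints 1, 3, 4, and 5 are violated.

(1) x7 = -4, but -4 is required to differ — violated.
(2) |4 - (-3)| = 7 — OK.
(3) x5 + x2 = 9 + 4 = 13, not 11 — violated.
(4) x3 + x2 = -3 + 4 = 1; 1 ≤ 3, bound 3 not met — violated.
(5) x5 - x3 = 9 - (-3) = 12, not 14 — violated.
(6) x3=-3, x8=4, x5=9; 1 of them equals 9 — OK.
(7) x5 = 9 ≠ 11, but x4 = 0 = 0 (second disjunct) — OK.
(8) values -3, -2, 14, -4 are pairwise distinct — OK.
(9) values -3, 4, 9 are pairwise distinct — OK.
(10) x3 + x7 = -3 + (-4) = -7; -7 ≥ -9 — OK.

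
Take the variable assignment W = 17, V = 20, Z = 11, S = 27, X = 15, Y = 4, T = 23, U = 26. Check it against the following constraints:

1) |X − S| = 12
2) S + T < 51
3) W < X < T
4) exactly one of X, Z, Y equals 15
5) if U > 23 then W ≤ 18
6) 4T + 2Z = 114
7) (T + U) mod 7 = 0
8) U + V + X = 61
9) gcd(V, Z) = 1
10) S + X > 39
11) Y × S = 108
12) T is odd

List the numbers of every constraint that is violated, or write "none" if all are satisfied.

Constraint 3 does not hold.

1) |15 − 27| = 12 — holds.
2) S + T = 27 + 23 = 50; 50 < 51 — holds.
3) values 17, 15, 23; W = 17 is not < X = 15 — fails.
4) X=15, Z=11, Y=4; 1 of them equals 15 — holds.
5) U = 26 > 23, so we need W ≤ 18; W = 17 ≤ 18 — holds.
6) 4T + 2Z = 4(23) + 2(11) = 114 — holds.
7) T + U = 49; 49 mod 7 = 0 — holds.
8) U + V + X = 26 + 20 + 15 = 61 — holds.
9) gcd(20, 11) = 1 — holds.
10) S + X = 27 + 15 = 42; 42 > 39 — holds.
11) Y × S = 4 × 27 = 108 — holds.
12) T = 23 is odd — holds.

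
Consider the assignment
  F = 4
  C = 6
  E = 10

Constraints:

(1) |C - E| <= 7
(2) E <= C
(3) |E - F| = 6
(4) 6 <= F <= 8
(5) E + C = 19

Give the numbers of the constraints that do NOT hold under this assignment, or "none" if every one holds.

Constraints 2, 4, and 5 are violated.

(1) |6 - 10| = 4; 4 ≤ 7  ✔
(2) E = 10, C = 6; 10 > 6 (want ≤)  ✘
(3) |10 - 4| = 6  ✔
(4) F = 4 is outside [6, 8]  ✘
(5) E + C = 10 + 6 = 16, not 19  ✘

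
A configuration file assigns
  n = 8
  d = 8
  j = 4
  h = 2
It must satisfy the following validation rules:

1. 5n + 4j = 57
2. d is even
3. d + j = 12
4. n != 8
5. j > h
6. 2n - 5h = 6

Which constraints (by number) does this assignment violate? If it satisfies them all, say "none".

The assignment fails constraints 1 and 4.

1. 5n + 4j = 5(8) + 4(4) = 56, not 57 — fails.
2. d = 8 is even — holds.
3. d + j = 8 + 4 = 12 — holds.
4. n = 8, but 8 is required to differ — fails.
5. j = 4, h = 2; 4 > 2 — holds.
6. 2n - 5h = 2(8) - 5(2) = 6 — holds.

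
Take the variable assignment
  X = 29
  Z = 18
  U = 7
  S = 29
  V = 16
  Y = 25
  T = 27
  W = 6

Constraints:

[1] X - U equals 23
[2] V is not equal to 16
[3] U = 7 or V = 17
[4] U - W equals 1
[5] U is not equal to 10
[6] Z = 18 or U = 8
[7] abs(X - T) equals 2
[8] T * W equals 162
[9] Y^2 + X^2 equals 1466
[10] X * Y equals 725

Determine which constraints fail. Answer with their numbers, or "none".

[1] X - U = 29 - 7 = 22, not 23  fails
[2] V = 16, but 16 is required to differ  fails
[3] U = 7 = 7 (first disjunct)  holds
[4] U - W = 7 - 6 = 1  holds
[5] U = 7, and 7 ≠ 10  holds
[6] Z = 18 = 18 (first disjunct)  holds
[7] abs(29 - 27) = 2  holds
[8] T * W = 27 * 6 = 162  holds
[9] Y^2 + X^2 = 25^2 + 29^2 = 625 + 841 = 1466  holds
[10] X * Y = 29 * 25 = 725  holds

Violated: 1 and 2.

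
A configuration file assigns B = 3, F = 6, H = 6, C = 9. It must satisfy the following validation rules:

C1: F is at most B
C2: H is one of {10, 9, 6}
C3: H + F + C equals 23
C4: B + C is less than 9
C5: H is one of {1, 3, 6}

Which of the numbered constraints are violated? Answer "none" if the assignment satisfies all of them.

C1: F = 6, B = 3; 6 > 3 (want ≤) — violated.
C2: H = 6 is in {10, 9, 6} — OK.
C3: H + F + C = 6 + 6 + 9 = 21, not 23 — violated.
C4: B + C = 3 + 9 = 12; 12 ≥ 9, bound 9 not met — violated.
C5: H = 6 is in {1, 3, 6} — OK.

No — constraints 1, 3, and 4 are not satisfied.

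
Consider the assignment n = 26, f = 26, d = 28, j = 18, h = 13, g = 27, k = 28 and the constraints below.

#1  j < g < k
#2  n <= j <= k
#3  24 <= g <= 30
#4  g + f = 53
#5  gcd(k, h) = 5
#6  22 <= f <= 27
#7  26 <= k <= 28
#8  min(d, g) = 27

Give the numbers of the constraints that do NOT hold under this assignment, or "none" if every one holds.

#1 values 18 < 27 < 28  true
#2 values 26, 18, 28; n = 26 is not <= j = 18  false
#3 g = 27 lies in [24, 30]  true
#4 g + f = 27 + 26 = 53  true
#5 gcd(28, 13) = 1, not 5  false
#6 f = 26 lies in [22, 27]  true
#7 k = 28 lies in [26, 28]  true
#8 min(28, 27) = 27  true

Constraints 2 and 5 do not hold.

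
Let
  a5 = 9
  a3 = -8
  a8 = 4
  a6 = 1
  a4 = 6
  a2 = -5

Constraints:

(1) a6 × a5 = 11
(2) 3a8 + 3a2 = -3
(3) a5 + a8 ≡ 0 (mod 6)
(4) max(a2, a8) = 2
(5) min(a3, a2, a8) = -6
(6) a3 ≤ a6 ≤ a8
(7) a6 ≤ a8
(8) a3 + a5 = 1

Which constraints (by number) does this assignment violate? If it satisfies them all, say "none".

No — constraints 1, 3, 4, 5 are not satisfied.

(1) a6 × a5 = 1 × 9 = 9, not 11  ✘
(2) 3a8 + 3a2 = 3(4) + 3(-5) = -3  ✔
(3) a5 + a8 = 13; 13 mod 6 = 1, not 0  ✘
(4) max(-5, 4) = 4, not 2  ✘
(5) min(-8, -5, 4) = -8, not -6  ✘
(6) values -8 ≤ 1 ≤ 4  ✔
(7) a6 = 1, a8 = 4; 1 ≤ 4  ✔
(8) a3 + a5 = -8 + 9 = 1  ✔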